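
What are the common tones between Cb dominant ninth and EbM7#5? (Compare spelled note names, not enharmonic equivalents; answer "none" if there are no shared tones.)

Eb

Cb dominant ninth: Cb Eb Gb Bbb Db
EbM7#5: Eb G B D
Common to both → Eb.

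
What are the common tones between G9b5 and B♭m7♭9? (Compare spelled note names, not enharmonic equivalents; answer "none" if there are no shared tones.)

Db, F

G9b5 = G, B, Db, F, A.
B♭m7♭9 = Bb, Db, F, Ab, Cb.
Shared: Db, F.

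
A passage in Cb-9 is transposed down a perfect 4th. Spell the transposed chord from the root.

Gb – Bbb – Db – Fb – Ab

Transposed root: Cb → Gb (perfect 4th down). So we spell Gb minor ninth:
- root: Gb
- minor 3rd: Bbb
- perfect 5th: Db
- minor 7th: Fb
- major 9th: Ab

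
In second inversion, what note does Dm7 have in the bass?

A

Dm7 = D–F–A–C. Second inversion → fifth in the bass = A.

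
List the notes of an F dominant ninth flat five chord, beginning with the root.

F dominant ninth flat five: dominant ninth flat five on F.
Root: F
Major 3rd (3rd): A
Diminished 5th (5th): C-flat
Minor 7th (7th): E-flat
Major 9th (9th): G

F, A, C-flat, E-flat, G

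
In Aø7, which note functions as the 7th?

Root of Aø7 = A. The 7th is a minor 7th: A up a minor 7th → G.

G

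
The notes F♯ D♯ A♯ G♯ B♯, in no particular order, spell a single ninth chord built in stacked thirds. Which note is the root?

Stacking in thirds gives G♯ – B♯ – D♯ – F♯ – A♯, so G♯ is the root — G♯ dominant ninth.

G♯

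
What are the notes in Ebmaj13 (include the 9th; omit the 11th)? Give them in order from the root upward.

Eb, G, Bb, D, F, C

Ebmaj13: major thirteenth on Eb.
Root: Eb
Major 3rd (3rd): G
Perfect 5th (5th): Bb
Major 7th (7th): D
Major 9th (9th): F
Major 13th (13th): C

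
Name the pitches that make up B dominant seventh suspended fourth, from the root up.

B, E, F-sharp, A

B dominant seventh suspended fourth is a dominant seventh suspended fourth built on B.
B — root
E — perfect 4th
F-sharp — perfect 5th
A — minor 7th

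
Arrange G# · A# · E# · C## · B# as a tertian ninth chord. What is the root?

Stacking in thirds gives A# – C## – E# – G# – B#, so A# is the root — A# dominant ninth.

A#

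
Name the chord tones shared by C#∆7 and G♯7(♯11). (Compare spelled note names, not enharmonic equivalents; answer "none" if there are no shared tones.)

C#∆7 = C#, E#, G#, B#.
G♯7(♯11) = G#, B#, D#, F#, C##.
Shared: G#, B#.

G# – B#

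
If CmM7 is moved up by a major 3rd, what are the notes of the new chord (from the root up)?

E  G  B  D#

Transposed root: C → E (major 3rd up). So we spell E minor-major seventh:
E — root
G — minor 3rd
B — perfect 5th
D# — major 7th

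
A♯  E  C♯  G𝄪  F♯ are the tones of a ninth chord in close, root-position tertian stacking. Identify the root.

F♯

Arranged so that each adjacent pair is a third by letter name: F♯ – A♯ – C♯ – E – G𝄪.
The bottom of that stack, F♯, is the root (this is F♯ dominant seventh sharp nine).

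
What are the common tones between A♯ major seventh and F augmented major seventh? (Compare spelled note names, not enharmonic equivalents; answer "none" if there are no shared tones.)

none

A♯ major seventh: A-sharp C-double-sharp E-sharp G-double-sharp
F augmented major seventh: F A C-sharp E
Common to both → none.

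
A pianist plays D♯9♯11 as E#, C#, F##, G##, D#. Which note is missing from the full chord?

A#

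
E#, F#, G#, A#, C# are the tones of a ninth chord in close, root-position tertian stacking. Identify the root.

F#

Arranged so that each adjacent pair is a third by letter name: F# – A# – C# – E# – G#.
The bottom of that stack, F#, is the root (this is F# major ninth).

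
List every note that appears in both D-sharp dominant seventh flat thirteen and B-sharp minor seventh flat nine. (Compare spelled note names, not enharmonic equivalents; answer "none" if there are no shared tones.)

D-sharp  F-double-sharp  A-sharp  C-sharp

D-sharp dominant seventh flat thirteen: D-sharp F-double-sharp A-sharp C-sharp B
B-sharp minor seventh flat nine: B-sharp D-sharp F-double-sharp A-sharp C-sharp
Common to both → D-sharp, F-double-sharp, A-sharp, C-sharp.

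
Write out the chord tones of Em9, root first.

Em9 is a minor ninth built on E.
Root: E
Minor 3rd (3rd): G
Perfect 5th (5th): B
Minor 7th (7th): D
Major 9th (9th): F#

E G B D F#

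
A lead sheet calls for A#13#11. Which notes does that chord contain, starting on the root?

A#, C##, E#, G#, B#, D##, F##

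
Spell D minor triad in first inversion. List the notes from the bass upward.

D minor triad = D–F–A; first inversion → third (F) lowest.

F  A  D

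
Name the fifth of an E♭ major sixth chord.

E♭ major sixth is built on E-flat; its 5th is a perfect 5th above the root.
A fifth above E uses the letter B, and the perfect 5th above E-flat is B-flat.

B-flat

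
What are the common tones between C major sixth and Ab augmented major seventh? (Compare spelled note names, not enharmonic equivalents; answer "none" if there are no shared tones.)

C  E  G

C major sixth: C E G A
Ab augmented major seventh: A-flat C E G
Common to both → C, E, G.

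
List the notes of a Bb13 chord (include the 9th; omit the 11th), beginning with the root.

Bb, D, F, Ab, C, G

Bb13: dominant thirteenth on Bb.
root → Bb
3rd (major 3rd) → D
5th (perfect 5th) → F
7th (minor 7th) → Ab
9th (major 9th) → C
13th (major 13th) → G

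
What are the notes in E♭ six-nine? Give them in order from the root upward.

E-flat  G  B-flat  C  F

E♭ six-nine is a six-nine built on E-flat.
root → E-flat
3rd (major 3rd) → G
5th (perfect 5th) → B-flat
6th (major 6th) → C
9th (major 9th) → F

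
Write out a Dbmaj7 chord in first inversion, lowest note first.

Dbmaj7 = Db–F–Ab–C; first inversion → third (F) lowest.

F – Ab – C – Db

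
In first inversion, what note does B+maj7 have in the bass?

B+maj7 = B–D#–F##–A#. First inversion → third in the bass = D#.

D#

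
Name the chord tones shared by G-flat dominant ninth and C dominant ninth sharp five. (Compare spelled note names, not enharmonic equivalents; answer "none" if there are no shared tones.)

G-flat dominant ninth = G-flat, B-flat, D-flat, F-flat, A-flat.
C dominant ninth sharp five = C, E, G-sharp, B-flat, D.
Shared: B-flat.

B-flat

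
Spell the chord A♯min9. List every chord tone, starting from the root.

A# – C# – E# – G# – B#

A♯min9: minor ninth on A#.
A# — root
C# — minor 3rd
E# — perfect 5th
G# — minor 7th
B# — major 9th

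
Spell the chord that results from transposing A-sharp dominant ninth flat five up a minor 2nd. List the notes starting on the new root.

B – D# – F – A – C#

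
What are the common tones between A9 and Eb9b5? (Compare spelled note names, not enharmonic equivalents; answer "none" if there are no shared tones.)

A9: A C# E G B
Eb9b5: Eb G Bbb Db F
Common to both → G.

G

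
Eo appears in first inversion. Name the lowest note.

G

Eo = E–G–B♭. First inversion → third in the bass = G.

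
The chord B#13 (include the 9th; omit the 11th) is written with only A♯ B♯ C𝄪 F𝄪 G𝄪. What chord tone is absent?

D𝄪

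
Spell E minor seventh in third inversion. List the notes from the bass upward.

In root position, E minor seventh is E–G–B–D.
Third inversion puts the seventh (D) in the bass.

D E G B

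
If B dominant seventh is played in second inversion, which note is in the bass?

B dominant seventh = B–D#–F#–A. Second inversion → fifth in the bass = F#.

F#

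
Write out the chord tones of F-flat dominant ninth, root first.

Root F-flat, quality dominant ninth:
- root: F-flat
- major 3rd: A-flat
- perfect 5th: C-flat
- minor 7th: E-double-flat
- major 9th: G-flat

F-flat, A-flat, C-flat, E-double-flat, G-flat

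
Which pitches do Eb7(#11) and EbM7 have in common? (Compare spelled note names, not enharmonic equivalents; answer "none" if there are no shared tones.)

Eb7(#11) = Eb, G, Bb, Db, A.
EbM7 = Eb, G, Bb, D.
Shared: Eb, G, Bb.

Eb, G, Bb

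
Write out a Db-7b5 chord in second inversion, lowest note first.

In root position, Db-7b5 is Db–Fb–Abb–Cb.
Second inversion puts the fifth (Abb) in the bass.

Abb, Cb, Db, Fb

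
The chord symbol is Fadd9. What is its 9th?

G

Root of Fadd9 = F. The 9th is a major 9th: F up a major 9th → G.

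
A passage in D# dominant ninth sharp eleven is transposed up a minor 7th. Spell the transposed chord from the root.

C-sharp, E-sharp, G-sharp, B, D-sharp, F-double-sharp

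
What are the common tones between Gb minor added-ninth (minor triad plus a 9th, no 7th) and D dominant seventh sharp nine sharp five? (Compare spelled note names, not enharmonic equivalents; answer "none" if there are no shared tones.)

none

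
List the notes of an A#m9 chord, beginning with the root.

A#  C#  E#  G#  B#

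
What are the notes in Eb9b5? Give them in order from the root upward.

Eb, G, Bbb, Db, F

Eb9b5 is a dominant ninth flat five built on Eb.
- root: Eb
- major 3rd: G
- diminished 5th: Bbb
- minor 7th: Db
- major 9th: F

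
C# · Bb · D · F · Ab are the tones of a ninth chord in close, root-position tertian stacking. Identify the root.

Stacking in thirds gives Bb – D – F – Ab – C#, so Bb is the root — Bb dominant seventh sharp nine.

Bb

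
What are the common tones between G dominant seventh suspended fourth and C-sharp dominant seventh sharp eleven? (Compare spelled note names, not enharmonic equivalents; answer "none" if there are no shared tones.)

none

G dominant seventh suspended fourth = G, C, D, F.
C-sharp dominant seventh sharp eleven = C-sharp, E-sharp, G-sharp, B, F-double-sharp.
Shared: none.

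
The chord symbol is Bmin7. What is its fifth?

Bmin7 is built on B; its 5th is a perfect 5th above the root.
A fifth above B uses the letter F, and the perfect 5th above B is F#.

F#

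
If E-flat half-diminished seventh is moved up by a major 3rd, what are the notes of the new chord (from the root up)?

G – B-flat – D-flat – F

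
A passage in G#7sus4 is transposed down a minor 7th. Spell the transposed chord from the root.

A#, D#, E#, G#

A minor 7th down from G# is A#, so the new chord is A# dominant seventh suspended fourth.
A# — root
D# — perfect 4th
E# — perfect 5th
G# — minor 7th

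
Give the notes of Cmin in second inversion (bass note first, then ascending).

Cmin = C–Eb–G; second inversion → fifth (G) lowest.

G  C  Eb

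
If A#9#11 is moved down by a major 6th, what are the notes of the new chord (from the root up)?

C#, E#, G#, B, D#, F##

A# down a major 6th → C#. New chord: C# dominant ninth sharp eleven.
- root: C#
- major 3rd: E#
- perfect 5th: G#
- minor 7th: B
- major 9th: D#
- augmented 11th: F##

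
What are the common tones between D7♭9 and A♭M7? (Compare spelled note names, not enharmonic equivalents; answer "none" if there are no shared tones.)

C, Eb

D7♭9 = D, F#, A, C, Eb.
A♭M7 = Ab, C, Eb, G.
Shared: C, Eb.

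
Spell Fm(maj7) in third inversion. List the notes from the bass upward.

In root position, Fm(maj7) is F–Ab–C–E.
Third inversion puts the seventh (E) in the bass.

E – F – Ab – C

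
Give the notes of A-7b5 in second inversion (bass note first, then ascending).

Eb G A C

A-7b5 = A–C–Eb–G; second inversion → fifth (Eb) lowest.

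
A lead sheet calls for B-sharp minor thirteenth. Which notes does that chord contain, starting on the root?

B-sharp minor thirteenth is a minor thirteenth built on B-sharp.
B-sharp — root
D-sharp — minor 3rd
F-double-sharp — perfect 5th
A-sharp — minor 7th
C-double-sharp — major 9th
E-sharp — perfect 11th
G-double-sharp — major 13th

B-sharp  D-sharp  F-double-sharp  A-sharp  C-double-sharp  E-sharp  G-double-sharp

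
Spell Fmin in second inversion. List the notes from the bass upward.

C F Ab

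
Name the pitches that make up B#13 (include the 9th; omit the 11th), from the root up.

B#, D##, F##, A#, C##, G##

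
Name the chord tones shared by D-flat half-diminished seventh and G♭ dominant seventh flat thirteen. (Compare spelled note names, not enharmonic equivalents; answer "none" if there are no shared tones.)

D-flat half-diminished seventh: D-flat F-flat A-double-flat C-flat
G♭ dominant seventh flat thirteen: G-flat B-flat D-flat F-flat E-double-flat
Common to both → D-flat, F-flat.

D-flat, F-flat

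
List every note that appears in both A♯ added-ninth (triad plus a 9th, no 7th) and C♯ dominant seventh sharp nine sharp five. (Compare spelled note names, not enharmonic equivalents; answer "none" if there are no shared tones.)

A♯ added-ninth: A-sharp C-double-sharp E-sharp B-sharp
C♯ dominant seventh sharp nine sharp five: C-sharp E-sharp G-double-sharp B D-double-sharp
Common to both → E-sharp.

E-sharp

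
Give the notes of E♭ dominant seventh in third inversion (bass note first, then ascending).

D-flat, E-flat, G, B-flat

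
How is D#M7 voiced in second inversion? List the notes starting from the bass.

In root position, D#M7 is D♯–F𝄪–A♯–C𝄪.
Second inversion puts the fifth (A♯) in the bass.

A♯  C𝄪  D♯  F𝄪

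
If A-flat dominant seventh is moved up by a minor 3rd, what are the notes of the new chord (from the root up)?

C♭  E♭  G♭  B𝄫

A minor 3rd up from A♭ is C♭, so the new chord is C♭ dominant seventh.
C♭ — root
E♭ — major 3rd
G♭ — perfect 5th
B𝄫 — minor 7th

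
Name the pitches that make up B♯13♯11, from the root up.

B♯13♯11 is a dominant thirteenth sharp eleven built on B#.
Root: B#
Major 3rd (3rd): D##
Perfect 5th (5th): F##
Minor 7th (7th): A#
Major 9th (9th): C##
Augmented 11th (11th): E##
Major 13th (13th): G##

B#  D##  F##  A#  C##  E##  G##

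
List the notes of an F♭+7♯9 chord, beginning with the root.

F♭ – A♭ – C – E𝄫 – G

F♭+7♯9: dominant seventh sharp nine sharp five on F♭.
Root: F♭
Major 3rd (3rd): A♭
Augmented 5th (5th): C
Minor 7th (7th): E𝄫
Augmented 9th (9th): G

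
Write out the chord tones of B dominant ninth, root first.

Root B, quality dominant ninth:
root → B
3rd (major 3rd) → D#
5th (perfect 5th) → F#
7th (minor 7th) → A
9th (major 9th) → C#

B – D# – F# – A – C#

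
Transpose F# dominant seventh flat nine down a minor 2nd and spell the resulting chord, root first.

A minor 2nd down from F♯ is E♯, so the new chord is E♯ dominant seventh flat nine.
E♯ — root
G𝄪 — major 3rd
B♯ — perfect 5th
D♯ — minor 7th
F♯ — minor 9th

E♯, G𝄪, B♯, D♯, F♯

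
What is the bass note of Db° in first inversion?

Db° = D♭–F♭–A𝄫. First inversion → third in the bass = F♭.

F♭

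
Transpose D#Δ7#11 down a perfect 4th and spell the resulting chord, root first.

Transposed root: D# → A# (perfect 4th down). So we spell A# major seventh sharp eleven:
- root: A#
- major 3rd: C##
- perfect 5th: E#
- major 7th: G##
- augmented 11th: D##

A# – C## – E# – G## – D##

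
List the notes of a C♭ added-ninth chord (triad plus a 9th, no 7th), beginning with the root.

Root Cb, quality added-ninth:
root → Cb
3rd (major 3rd) → Eb
5th (perfect 5th) → Gb
9th (major 9th) → Db

Cb – Eb – Gb – Db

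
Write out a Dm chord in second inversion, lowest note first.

A, D, F

In root position, Dm is D–F–A.
Second inversion puts the fifth (A) in the bass.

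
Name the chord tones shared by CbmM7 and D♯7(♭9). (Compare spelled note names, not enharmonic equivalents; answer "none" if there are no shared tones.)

none

CbmM7 = Cb, Ebb, Gb, Bb.
D♯7(♭9) = D#, F##, A#, C#, E.
Shared: none.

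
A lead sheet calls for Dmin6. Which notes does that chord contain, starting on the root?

Dmin6: minor sixth on D.
root → D
3rd (minor 3rd) → F
5th (perfect 5th) → A
6th (major 6th) → B

D, F, A, B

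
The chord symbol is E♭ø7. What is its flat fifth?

Bbb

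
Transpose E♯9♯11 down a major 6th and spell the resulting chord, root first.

E# down a major 6th → G#. New chord: G# dominant ninth sharp eleven.
G# — root
B# — major 3rd
D# — perfect 5th
F# — minor 7th
A# — major 9th
C## — augmented 11th

G# B# D# F# A# C##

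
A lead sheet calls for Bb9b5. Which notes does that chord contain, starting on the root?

B♭ – D – F♭ – A♭ – C

Bb9b5 is a dominant ninth flat five built on B♭.
Root: B♭
Major 3rd (3rd): D
Diminished 5th (5th): F♭
Minor 7th (7th): A♭
Major 9th (9th): C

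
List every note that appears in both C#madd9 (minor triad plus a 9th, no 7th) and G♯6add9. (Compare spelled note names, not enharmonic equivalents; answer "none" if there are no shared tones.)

G#, D#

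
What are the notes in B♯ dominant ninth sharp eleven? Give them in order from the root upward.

B♯ dominant ninth sharp eleven is a dominant ninth sharp eleven built on B#.
B# — root
D## — major 3rd
F## — perfect 5th
A# — minor 7th
C## — major 9th
E## — augmented 11th

B#, D##, F##, A#, C##, E##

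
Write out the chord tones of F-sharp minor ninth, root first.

Root F#, quality minor ninth:
- root: F#
- minor 3rd: A
- perfect 5th: C#
- minor 7th: E
- major 9th: G#

F#, A, C#, E, G#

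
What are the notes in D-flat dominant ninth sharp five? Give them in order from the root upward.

Db, F, A, Cb, Eb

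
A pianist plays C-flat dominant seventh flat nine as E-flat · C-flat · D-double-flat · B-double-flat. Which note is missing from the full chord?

The full C-flat dominant seventh flat nine chord is C-flat, E-flat, G-flat, B-double-flat, D-double-flat.
Comparing with the voicing, the perfect 5th (5th) — G-flat — is absent.

G-flat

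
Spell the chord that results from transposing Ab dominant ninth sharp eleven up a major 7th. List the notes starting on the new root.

G, B, D, F, A, C♯

Transposed root: A♭ → G (major 7th up). So we spell G dominant ninth sharp eleven:
root → G
3rd (major 3rd) → B
5th (perfect 5th) → D
7th (minor 7th) → F
9th (major 9th) → A
11th (augmented 11th) → C♯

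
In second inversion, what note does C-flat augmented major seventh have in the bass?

C-flat augmented major seventh = C♭–E♭–G–B♭. Second inversion → fifth in the bass = G.

G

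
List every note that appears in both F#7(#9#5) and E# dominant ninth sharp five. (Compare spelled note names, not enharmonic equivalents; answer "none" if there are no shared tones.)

G##

F#7(#9#5) = F#, A#, C##, E, G##.
E# dominant ninth sharp five = E#, G##, B##, D#, F##.
Shared: G##.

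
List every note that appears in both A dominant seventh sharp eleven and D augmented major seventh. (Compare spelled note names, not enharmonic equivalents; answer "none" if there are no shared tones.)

C#

A dominant seventh sharp eleven: A C# E G D#
D augmented major seventh: D F# A# C#
Common to both → C#.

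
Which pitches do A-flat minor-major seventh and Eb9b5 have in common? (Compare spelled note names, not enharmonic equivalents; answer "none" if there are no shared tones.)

E♭  G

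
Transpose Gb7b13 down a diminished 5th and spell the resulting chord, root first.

A diminished 5th down from Gb is C, so the new chord is C dominant seventh flat thirteen.
root → C
3rd (major 3rd) → E
5th (perfect 5th) → G
7th (minor 7th) → Bb
13th (minor 13th) → Ab

C, E, G, Bb, Ab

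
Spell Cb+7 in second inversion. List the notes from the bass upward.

G  B𝄫  C♭  E♭

In root position, Cb+7 is C♭–E♭–G–B𝄫.
Second inversion puts the fifth (G) in the bass.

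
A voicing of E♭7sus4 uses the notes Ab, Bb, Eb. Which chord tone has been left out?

Db

E♭7sus4 = Eb, Ab, Bb, Db. The voicing lacks the 7th (minor 7th), Db.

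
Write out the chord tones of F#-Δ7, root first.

Root F#, quality minor-major seventh:
- root: F#
- minor 3rd: A
- perfect 5th: C#
- major 7th: E#

F# A C# E#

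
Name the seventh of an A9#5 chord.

G

Root of A9#5 = A. The 7th is a minor 7th: A up a minor 7th → G.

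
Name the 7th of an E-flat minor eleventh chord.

Root of E-flat minor eleventh = E-flat. The 7th is a minor 7th: E-flat up a minor 7th → D-flat.

D-flat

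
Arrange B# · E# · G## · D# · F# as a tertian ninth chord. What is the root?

E#

Arranged so that each adjacent pair is a third by letter name: E# – G## – B# – D# – F#.
The bottom of that stack, E#, is the root (this is E# dominant seventh flat nine).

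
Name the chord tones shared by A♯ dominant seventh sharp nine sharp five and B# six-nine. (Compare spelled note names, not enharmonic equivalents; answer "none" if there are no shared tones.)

A♯ dominant seventh sharp nine sharp five = A-sharp, C-double-sharp, E-double-sharp, G-sharp, B-double-sharp.
B# six-nine = B-sharp, D-double-sharp, F-double-sharp, G-double-sharp, C-double-sharp.
Shared: C-double-sharp.

C-double-sharp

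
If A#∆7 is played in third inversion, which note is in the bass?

G##

A#∆7 in root position is A#–C##–E#–G##.
Third inversion places the seventh in the bass, which is G##.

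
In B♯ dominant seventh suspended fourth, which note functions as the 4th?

E-sharp

Root of B♯ dominant seventh suspended fourth = B-sharp. The 4th is a perfect 4th: B-sharp up a perfect 4th → E-sharp.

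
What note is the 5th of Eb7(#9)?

Bb

Eb7(#9) is built on Eb; its 5th is a perfect 5th above the root.
A fifth above E uses the letter B, and the perfect 5th above Eb is Bb.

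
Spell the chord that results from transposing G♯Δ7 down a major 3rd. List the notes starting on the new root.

E – G# – B – D#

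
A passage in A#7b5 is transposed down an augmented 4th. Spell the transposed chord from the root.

E – G# – Bb – D

An augmented 4th down from A# is E, so the new chord is E dominant seventh flat five.
E — root
G# — major 3rd
Bb — diminished 5th
D — minor 7th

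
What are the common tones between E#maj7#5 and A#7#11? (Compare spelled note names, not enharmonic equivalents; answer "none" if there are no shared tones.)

E♯, D𝄪

E#maj7#5 = E♯, G𝄪, B𝄪, D𝄪.
A#7#11 = A♯, C𝄪, E♯, G♯, D𝄪.
Shared: E♯, D𝄪.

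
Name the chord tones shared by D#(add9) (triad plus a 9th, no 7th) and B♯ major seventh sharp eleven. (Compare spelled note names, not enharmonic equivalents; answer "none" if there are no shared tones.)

F##

D#(add9): D# F## A# E#
B♯ major seventh sharp eleven: B# D## F## A## E##
Common to both → F##.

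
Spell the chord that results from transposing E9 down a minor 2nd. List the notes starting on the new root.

D# – F## – A# – C# – E#

A minor 2nd down from E is D#, so the new chord is D# dominant ninth.
Root: D#
Major 3rd (3rd): F##
Perfect 5th (5th): A#
Minor 7th (7th): C#
Major 9th (9th): E#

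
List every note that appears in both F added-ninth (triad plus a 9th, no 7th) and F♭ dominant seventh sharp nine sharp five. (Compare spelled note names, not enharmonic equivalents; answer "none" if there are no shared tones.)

C  G

F added-ninth: F A C G
F♭ dominant seventh sharp nine sharp five: F-flat A-flat C E-double-flat G
Common to both → C, G.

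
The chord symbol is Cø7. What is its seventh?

B♭

Cø7 is built on C; its 7th is a minor 7th above the root.
A seventh above C uses the letter B, and the minor 7th above C is B♭.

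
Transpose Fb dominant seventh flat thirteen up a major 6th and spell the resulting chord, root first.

Db – F – Ab – Cb – Bbb

A major 6th up from Fb is Db, so the new chord is Db dominant seventh flat thirteen.
Db — root
F — major 3rd
Ab — perfect 5th
Cb — minor 7th
Bbb — minor 13th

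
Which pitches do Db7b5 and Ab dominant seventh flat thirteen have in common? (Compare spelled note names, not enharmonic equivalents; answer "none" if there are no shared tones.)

none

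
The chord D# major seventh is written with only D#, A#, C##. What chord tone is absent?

D# major seventh = D#, F##, A#, C##. The voicing lacks the 3rd (major 3rd), F##.

F##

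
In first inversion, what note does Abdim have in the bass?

Cb

Abdim in root position is Ab–Cb–Ebb.
First inversion places the third in the bass, which is Cb.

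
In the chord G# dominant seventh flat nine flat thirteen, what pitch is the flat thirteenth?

E

G# dominant seventh flat nine flat thirteen is built on G♯; its 13th is a minor 13th above the root.
A sixth above G uses the letter E, and the minor 13th above G♯ is E.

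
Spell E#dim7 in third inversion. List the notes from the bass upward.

E#dim7 = E#–G#–B–D; third inversion → seventh (D) lowest.

D, E#, G#, B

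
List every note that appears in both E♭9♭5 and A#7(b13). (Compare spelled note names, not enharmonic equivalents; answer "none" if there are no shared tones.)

E♭9♭5 = E♭, G, B𝄫, D♭, F.
A#7(b13) = A♯, C𝄪, E♯, G♯, F♯.
Shared: none.

none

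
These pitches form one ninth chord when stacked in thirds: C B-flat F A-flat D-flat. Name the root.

B-flat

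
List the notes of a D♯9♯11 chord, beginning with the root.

D# F## A# C# E# G##

Root D#, quality dominant ninth sharp eleven:
Root: D#
Major 3rd (3rd): F##
Perfect 5th (5th): A#
Minor 7th (7th): C#
Major 9th (9th): E#
Augmented 11th (11th): G##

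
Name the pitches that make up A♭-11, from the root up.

Ab, Cb, Eb, Gb, Bb, Db

A♭-11: minor eleventh on Ab.
Ab — root
Cb — minor 3rd
Eb — perfect 5th
Gb — minor 7th
Bb — major 9th
Db — perfect 11th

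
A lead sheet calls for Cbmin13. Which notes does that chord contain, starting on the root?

Cbmin13: minor thirteenth on Cb.
- root: Cb
- minor 3rd: Ebb
- perfect 5th: Gb
- minor 7th: Bbb
- major 9th: Db
- perfect 11th: Fb
- major 13th: Ab

Cb, Ebb, Gb, Bbb, Db, Fb, Ab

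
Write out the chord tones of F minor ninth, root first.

F A-flat C E-flat G

F minor ninth is a minor ninth built on F.
root → F
3rd (minor 3rd) → A-flat
5th (perfect 5th) → C
7th (minor 7th) → E-flat
9th (major 9th) → G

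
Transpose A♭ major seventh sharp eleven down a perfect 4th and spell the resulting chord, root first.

Transposed root: A♭ → E♭ (perfect 4th down). So we spell E♭ major seventh sharp eleven:
E♭ — root
G — major 3rd
B♭ — perfect 5th
D — major 7th
A — augmented 11th

E♭, G, B♭, D, A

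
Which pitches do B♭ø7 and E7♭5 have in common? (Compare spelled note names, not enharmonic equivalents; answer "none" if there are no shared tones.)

Bb

B♭ø7 = Bb, Db, Fb, Ab.
E7♭5 = E, G#, Bb, D.
Shared: Bb.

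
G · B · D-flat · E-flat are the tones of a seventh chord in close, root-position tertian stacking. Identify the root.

E-flat

Stacking in thirds gives E-flat – G – B – D-flat, so E-flat is the root — E-flat augmented seventh.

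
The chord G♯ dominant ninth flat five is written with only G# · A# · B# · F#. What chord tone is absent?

D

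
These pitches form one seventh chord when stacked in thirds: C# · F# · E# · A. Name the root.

Stacking in thirds gives F# – A – C# – E#, so F# is the root — F# minor-major seventh.

F#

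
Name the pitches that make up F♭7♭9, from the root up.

Root Fb, quality dominant seventh flat nine:
Root: Fb
Major 3rd (3rd): Ab
Perfect 5th (5th): Cb
Minor 7th (7th): Ebb
Minor 9th (9th): Gbb

Fb, Ab, Cb, Ebb, Gbb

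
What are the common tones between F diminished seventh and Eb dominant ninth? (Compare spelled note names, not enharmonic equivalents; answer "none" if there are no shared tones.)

F diminished seventh = F, A-flat, C-flat, E-double-flat.
Eb dominant ninth = E-flat, G, B-flat, D-flat, F.
Shared: F.

F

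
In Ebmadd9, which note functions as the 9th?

F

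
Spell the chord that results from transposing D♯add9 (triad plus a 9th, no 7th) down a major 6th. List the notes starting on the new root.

D♯ down a major 6th → F♯. New chord: F♯ added-ninth.
- root: F♯
- major 3rd: A♯
- perfect 5th: C♯
- major 9th: G♯

F♯ – A♯ – C♯ – G♯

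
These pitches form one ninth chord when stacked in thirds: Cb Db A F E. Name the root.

Stacking in thirds gives Db – F – A – Cb – E, so Db is the root — Db dominant seventh sharp nine sharp five.

Db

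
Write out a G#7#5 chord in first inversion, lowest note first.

G#7#5 = G#–B#–D##–F#; first inversion → third (B#) lowest.

B#  D##  F#  G#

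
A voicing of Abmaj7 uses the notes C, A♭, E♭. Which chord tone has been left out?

G

The full Abmaj7 chord is A♭, C, E♭, G.
Comparing with the voicing, the major 7th (7th) — G — is absent.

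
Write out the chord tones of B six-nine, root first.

B, D-sharp, F-sharp, G-sharp, C-sharp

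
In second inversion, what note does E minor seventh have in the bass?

B

E minor seventh in root position is E–G–B–D.
Second inversion places the fifth in the bass, which is B.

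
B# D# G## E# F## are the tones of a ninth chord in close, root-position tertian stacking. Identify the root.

Arranged so that each adjacent pair is a third by letter name: E# – G## – B# – D# – F##.
The bottom of that stack, E#, is the root (this is E# dominant ninth).

E#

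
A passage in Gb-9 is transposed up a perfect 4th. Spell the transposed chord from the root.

Gb up a perfect 4th → Cb. New chord: Cb minor ninth.
root → Cb
3rd (minor 3rd) → Ebb
5th (perfect 5th) → Gb
7th (minor 7th) → Bbb
9th (major 9th) → Db

Cb Ebb Gb Bbb Db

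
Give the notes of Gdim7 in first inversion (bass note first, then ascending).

In root position, Gdim7 is G–B♭–D♭–F♭.
First inversion puts the third (B♭) in the bass.

B♭  D♭  F♭  G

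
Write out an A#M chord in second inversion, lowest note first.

E#, A#, C##

A#M = A#–C##–E#; second inversion → fifth (E#) lowest.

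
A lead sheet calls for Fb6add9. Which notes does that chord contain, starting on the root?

Fb, Ab, Cb, Db, Gb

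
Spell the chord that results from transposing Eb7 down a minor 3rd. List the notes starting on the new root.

C – E – G – Bb

A minor 3rd down from Eb is C, so the new chord is C dominant seventh.
- root: C
- major 3rd: E
- perfect 5th: G
- minor 7th: Bb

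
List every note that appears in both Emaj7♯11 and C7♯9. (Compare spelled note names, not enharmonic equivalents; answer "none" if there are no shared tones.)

Emaj7♯11 = E, G#, B, D#, A#.
C7♯9 = C, E, G, Bb, D#.
Shared: E, D#.

E  D#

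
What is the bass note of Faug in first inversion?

A

Faug = F–A–C♯. First inversion → third in the bass = A.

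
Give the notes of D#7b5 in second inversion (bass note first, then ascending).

A  C#  D#  F##

D#7b5 = D#–F##–A–C#; second inversion → fifth (A) lowest.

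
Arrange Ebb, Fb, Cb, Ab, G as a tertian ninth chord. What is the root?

Fb

Arranged so that each adjacent pair is a third by letter name: Fb – Ab – Cb – Ebb – G.
The bottom of that stack, Fb, is the root (this is Fb dominant seventh sharp nine).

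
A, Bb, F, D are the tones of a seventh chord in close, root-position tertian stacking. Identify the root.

Bb

Stacking in thirds gives Bb – D – F – A, so Bb is the root — Bb major seventh.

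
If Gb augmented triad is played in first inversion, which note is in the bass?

B♭

Gb augmented triad = G♭–B♭–D. First inversion → third in the bass = B♭.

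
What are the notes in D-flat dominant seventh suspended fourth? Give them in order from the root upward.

D-flat dominant seventh suspended fourth is a dominant seventh suspended fourth built on Db.
Root: Db
Perfect 4th (4th): Gb
Perfect 5th (5th): Ab
Minor 7th (7th): Cb

Db – Gb – Ab – Cb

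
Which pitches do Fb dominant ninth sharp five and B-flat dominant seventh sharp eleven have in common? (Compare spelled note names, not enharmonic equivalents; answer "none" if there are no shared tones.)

A-flat

Fb dominant ninth sharp five: F-flat A-flat C E-double-flat G-flat
B-flat dominant seventh sharp eleven: B-flat D F A-flat E
Common to both → A-flat.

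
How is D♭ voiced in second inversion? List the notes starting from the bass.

D♭ = D♭–F–A♭; second inversion → fifth (A♭) lowest.

A♭ – D♭ – F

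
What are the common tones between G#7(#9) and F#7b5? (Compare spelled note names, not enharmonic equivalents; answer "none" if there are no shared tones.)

F#

G#7(#9) = G#, B#, D#, F#, A##.
F#7b5 = F#, A#, C, E.
Shared: F#.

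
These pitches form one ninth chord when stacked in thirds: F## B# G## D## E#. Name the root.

E#

Arranged so that each adjacent pair is a third by letter name: E# – G## – B# – D## – F##.
The bottom of that stack, E#, is the root (this is E# major ninth).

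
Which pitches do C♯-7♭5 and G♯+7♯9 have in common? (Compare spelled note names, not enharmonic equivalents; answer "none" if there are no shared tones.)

C♯-7♭5 = C#, E, G, B.
G♯+7♯9 = G#, B#, D##, F#, A##.
Shared: none.

none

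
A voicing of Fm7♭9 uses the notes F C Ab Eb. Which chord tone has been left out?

Fm7♭9 = F, Ab, C, Eb, Gb. The voicing lacks the 9th (minor 9th), Gb.

Gb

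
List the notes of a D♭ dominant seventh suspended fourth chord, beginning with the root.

Db, Gb, Ab, Cb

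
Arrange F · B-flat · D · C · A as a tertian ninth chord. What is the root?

B-flat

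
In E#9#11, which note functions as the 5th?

Root of E#9#11 = E♯. The 5th is a perfect 5th: E♯ up a perfect 5th → B♯.

B♯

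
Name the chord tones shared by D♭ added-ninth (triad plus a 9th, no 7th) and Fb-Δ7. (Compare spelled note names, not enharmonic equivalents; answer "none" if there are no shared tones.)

Eb

D♭ added-ninth = Db, F, Ab, Eb.
Fb-Δ7 = Fb, Abb, Cb, Eb.
Shared: Eb.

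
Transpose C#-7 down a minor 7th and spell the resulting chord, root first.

Transposed root: C# → D# (minor 7th down). So we spell D# minor seventh:
Root: D#
Minor 3rd (3rd): F#
Perfect 5th (5th): A#
Minor 7th (7th): C#

D# F# A# C#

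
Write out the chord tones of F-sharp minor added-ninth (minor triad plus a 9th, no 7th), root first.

F-sharp minor added-ninth is a minor added-ninth built on F-sharp.
Root: F-sharp
Minor 3rd (3rd): A
Perfect 5th (5th): C-sharp
Major 9th (9th): G-sharp

F-sharp  A  C-sharp  G-sharp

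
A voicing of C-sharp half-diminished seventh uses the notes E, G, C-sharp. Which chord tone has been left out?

B

The full C-sharp half-diminished seventh chord is C-sharp, E, G, B.
Comparing with the voicing, the minor 7th (7th) — B — is absent.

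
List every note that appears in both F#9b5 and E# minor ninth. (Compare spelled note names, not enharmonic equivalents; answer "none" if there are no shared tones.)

F#9b5 = F#, A#, C, E, G#.
E# minor ninth = E#, G#, B#, D#, F##.
Shared: G#.

G#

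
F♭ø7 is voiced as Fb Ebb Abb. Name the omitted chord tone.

Cbb

The full F♭ø7 chord is Fb, Abb, Cbb, Ebb.
Comparing with the voicing, the diminished 5th (5th) — Cbb — is absent.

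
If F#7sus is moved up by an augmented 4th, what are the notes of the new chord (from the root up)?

Transposed root: F# → B# (augmented 4th up). So we spell B# dominant seventh suspended fourth:
Root: B#
Perfect 4th (4th): E#
Perfect 5th (5th): F##
Minor 7th (7th): A#

B# – E# – F## – A#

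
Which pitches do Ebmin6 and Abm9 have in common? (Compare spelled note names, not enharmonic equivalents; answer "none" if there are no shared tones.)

Eb, Gb, Bb

Ebmin6 = Eb, Gb, Bb, C.
Abm9 = Ab, Cb, Eb, Gb, Bb.
Shared: Eb, Gb, Bb.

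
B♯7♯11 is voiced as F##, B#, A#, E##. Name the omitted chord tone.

D##

The full B♯7♯11 chord is B#, D##, F##, A#, E##.
Comparing with the voicing, the major 3rd (3rd) — D## — is absent.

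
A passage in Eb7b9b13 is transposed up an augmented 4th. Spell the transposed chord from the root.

A, C#, E, G, Bb, F

An augmented 4th up from Eb is A, so the new chord is A dominant seventh flat nine flat thirteen.
- root: A
- major 3rd: C#
- perfect 5th: E
- minor 7th: G
- minor 9th: Bb
- minor 13th: F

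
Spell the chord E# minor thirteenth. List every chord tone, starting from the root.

Root E#, quality minor thirteenth:
root → E#
3rd (minor 3rd) → G#
5th (perfect 5th) → B#
7th (minor 7th) → D#
9th (major 9th) → F##
11th (perfect 11th) → A#
13th (major 13th) → C##

E# – G# – B# – D# – F## – A# – C##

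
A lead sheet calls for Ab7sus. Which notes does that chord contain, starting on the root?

Ab Db Eb Gb

Ab7sus: dominant seventh suspended fourth on Ab.
root → Ab
4th (perfect 4th) → Db
5th (perfect 5th) → Eb
7th (minor 7th) → Gb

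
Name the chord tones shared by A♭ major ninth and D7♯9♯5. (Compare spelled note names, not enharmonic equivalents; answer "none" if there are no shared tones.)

C

A♭ major ninth = A♭, C, E♭, G, B♭.
D7♯9♯5 = D, F♯, A♯, C, E♯.
Shared: C.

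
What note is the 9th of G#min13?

A#

G#min13 is built on G#; its 9th is a major 9th above the root.
A second above G uses the letter A, and the major 9th above G# is A#.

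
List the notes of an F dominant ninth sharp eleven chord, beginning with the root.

F, A, C, E-flat, G, B

Root F, quality dominant ninth sharp eleven:
- root: F
- major 3rd: A
- perfect 5th: C
- minor 7th: E-flat
- major 9th: G
- augmented 11th: B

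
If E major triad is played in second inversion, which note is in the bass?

B

E major triad in root position is E–G♯–B.
Second inversion places the fifth in the bass, which is B.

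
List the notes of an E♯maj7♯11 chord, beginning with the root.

Root E#, quality major seventh sharp eleven:
- root: E#
- major 3rd: G##
- perfect 5th: B#
- major 7th: D##
- augmented 11th: A##

E#, G##, B#, D##, A##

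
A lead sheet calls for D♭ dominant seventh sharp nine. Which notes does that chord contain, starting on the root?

Db F Ab Cb E

D♭ dominant seventh sharp nine: dominant seventh sharp nine on Db.
root → Db
3rd (major 3rd) → F
5th (perfect 5th) → Ab
7th (minor 7th) → Cb
9th (augmented 9th) → E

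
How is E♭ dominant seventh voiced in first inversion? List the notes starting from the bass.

G, B♭, D♭, E♭

In root position, E♭ dominant seventh is E♭–G–B♭–D♭.
First inversion puts the third (G) in the bass.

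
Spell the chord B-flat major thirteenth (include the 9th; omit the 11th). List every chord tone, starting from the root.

Root B-flat, quality major thirteenth:
B-flat — root
D — major 3rd
F — perfect 5th
A — major 7th
C — major 9th
G — major 13th

B-flat D F A C G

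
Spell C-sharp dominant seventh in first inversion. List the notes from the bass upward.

E-sharp – G-sharp – B – C-sharp

C-sharp dominant seventh = C-sharp–E-sharp–G-sharp–B; first inversion → third (E-sharp) lowest.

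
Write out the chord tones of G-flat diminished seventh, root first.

G-flat diminished seventh: diminished seventh on G-flat.
root → G-flat
3rd (minor 3rd) → B-double-flat
5th (diminished 5th) → D-double-flat
7th (diminished 7th) → F-double-flat

G-flat – B-double-flat – D-double-flat – F-double-flat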